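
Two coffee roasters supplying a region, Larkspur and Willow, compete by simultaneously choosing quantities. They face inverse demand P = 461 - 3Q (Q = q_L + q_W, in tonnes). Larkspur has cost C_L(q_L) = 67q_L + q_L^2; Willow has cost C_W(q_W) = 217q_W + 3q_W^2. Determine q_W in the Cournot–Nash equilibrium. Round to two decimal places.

8.85

Larkspur's profit: π_L = (461 - 3Q)q_L - (67q_L + q_L²). Setting ∂π_L/∂q_L = 0: 394 - 8q_L - 3(q_W) = 0.
Willow's profit: π_W = (461 - 3Q)q_W - (217q_W + 3q_W²). Setting ∂π_W/∂q_W = 0: 244 - 12q_W - 3(q_L) = 0.
So q_L = (394 - 3q_W)/8 and q_W = (244 - 3q_L)/12.
Solving the pair: q_L = 1332/29, q_W = 770/87.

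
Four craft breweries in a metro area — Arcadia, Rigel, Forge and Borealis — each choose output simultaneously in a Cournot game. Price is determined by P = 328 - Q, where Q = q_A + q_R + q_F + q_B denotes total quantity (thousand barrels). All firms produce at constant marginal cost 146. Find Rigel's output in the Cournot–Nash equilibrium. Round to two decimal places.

A representative firm's profit is π_i = q_i(328 - Q) - 146q_i.
First-order condition (treating rivals' output as given): 182 - 2q_i - Σ_{j≠i} q_j = 0.
By symmetry each firm produces the same amount; substituting Σ_{j≠i} q_j = 3q_i yields q_i = 182/5.

36.40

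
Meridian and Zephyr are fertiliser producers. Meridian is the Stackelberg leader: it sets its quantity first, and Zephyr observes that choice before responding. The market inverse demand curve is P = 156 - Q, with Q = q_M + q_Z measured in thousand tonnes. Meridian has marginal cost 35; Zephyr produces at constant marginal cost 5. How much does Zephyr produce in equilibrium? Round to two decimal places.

The follower Zephyr best-responds to any q_M: π_Z = (156 - Q)q_Z - 5q_Z.
∂π_Z/∂q_Z = 151 - q_M - 2q_Z = 0 gives the reaction function q_Z = (151 - q_M)/2.
The leader anticipates this reaction. Substituting into P = 156 - Q gives P = 161/2 - (1/2)q_M, so π_M = (161/2 - (1/2)q_M)q_M - 35q_M.
Leader FOC: 91/2 - q_M = 0, so q_M = 91/2.
Then q_Z = (151 - 91/2)/2 = 211/4.

52.75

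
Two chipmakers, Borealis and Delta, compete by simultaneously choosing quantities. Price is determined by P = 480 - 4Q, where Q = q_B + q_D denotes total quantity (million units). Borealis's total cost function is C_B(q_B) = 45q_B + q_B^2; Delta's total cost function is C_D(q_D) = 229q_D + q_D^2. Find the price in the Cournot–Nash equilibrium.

Borealis's profit: π_B = (480 - 4Q)q_B - (45q_B + q_B²). Setting ∂π_B/∂q_B = 0: 435 - 10q_B - 4(q_D) = 0.
Delta's profit: π_D = (480 - 4Q)q_D - (229q_D + q_D²). Setting ∂π_D/∂q_D = 0: 251 - 10q_D - 4(q_B) = 0.
Best responses: q_B = (435 - 4q_D)/10, q_D = (251 - 4q_B)/10.
Substituting one into the other gives q_B = 239/6 and q_D = 55/6.
Total output Q = 49, so price P = 480 - 4·49 = 284.

284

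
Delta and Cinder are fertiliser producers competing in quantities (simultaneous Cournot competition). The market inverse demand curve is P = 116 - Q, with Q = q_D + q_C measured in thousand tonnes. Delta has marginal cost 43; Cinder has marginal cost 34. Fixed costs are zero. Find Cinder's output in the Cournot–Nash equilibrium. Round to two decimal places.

30.33

Delta's profit: π_D = (116 - Q)q_D - (43q_D). Setting ∂π_D/∂q_D = 0: 73 - 2q_D - (q_C) = 0.
Cinder's profit: π_C = (116 - Q)q_C - (34q_C). Setting ∂π_C/∂q_C = 0: 82 - 2q_C - (q_D) = 0.
Best responses: q_D = (73 - q_C)/2, q_C = (82 - q_D)/2.
Solving the pair: q_D = 64/3, q_C = 91/3.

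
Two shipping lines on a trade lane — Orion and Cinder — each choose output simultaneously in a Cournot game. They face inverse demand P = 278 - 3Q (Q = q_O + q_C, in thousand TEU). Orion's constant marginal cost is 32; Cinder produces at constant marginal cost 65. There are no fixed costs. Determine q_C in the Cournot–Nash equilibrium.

Orion's profit: π_O = (278 - 3Q)q_O - (32q_O). Setting ∂π_O/∂q_O = 0: 246 - 6q_O - 3(q_C) = 0.
Cinder's profit: π_C = (278 - 3Q)q_C - (65q_C). Setting ∂π_C/∂q_C = 0: 213 - 6q_C - 3(q_O) = 0.
So q_O = (246 - 3q_C)/6 and q_C = (213 - 3q_O)/6.
Substituting one into the other gives q_O = 31 and q_C = 20.

20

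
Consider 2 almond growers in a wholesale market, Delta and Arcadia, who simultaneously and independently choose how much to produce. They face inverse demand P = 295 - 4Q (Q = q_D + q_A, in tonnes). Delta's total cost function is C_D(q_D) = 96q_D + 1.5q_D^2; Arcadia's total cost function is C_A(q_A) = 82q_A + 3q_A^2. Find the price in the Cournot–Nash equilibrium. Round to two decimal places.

194.10

Delta's profit: π_D = (295 - 4Q)q_D - (96q_D + (3/2)q_D²). Setting ∂π_D/∂q_D = 0: 199 - 11q_D - 4(q_A) = 0.
Arcadia's first-order condition: 213 - 14q_A - 4(q_D) = 0.
So q_D = (199 - 4q_A)/11 and q_A = (213 - 4q_D)/14.
Substituting one into the other gives q_D = 967/69 and q_A = 1547/138.
Total output Q = 25.2246, so price P = 295 - 4·25.2246 = 194.1014.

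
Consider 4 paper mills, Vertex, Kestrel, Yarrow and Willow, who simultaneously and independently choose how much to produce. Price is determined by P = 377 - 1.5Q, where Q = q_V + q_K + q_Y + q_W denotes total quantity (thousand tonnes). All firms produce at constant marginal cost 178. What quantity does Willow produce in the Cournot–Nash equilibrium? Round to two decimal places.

26.53

A representative firm's profit is π_i = q_i(377 - 1.5Q) - 178q_i.
Setting ∂π_i/∂q_i = 0 with rivals' quantities fixed: 199 - 3q_i - (3/2)·Σ_{j≠i} q_j = 0.
By symmetry each firm produces the same amount; substituting Σ_{j≠i} q_j = 3q_i yields q_i = 199/(15/2) = 398/15.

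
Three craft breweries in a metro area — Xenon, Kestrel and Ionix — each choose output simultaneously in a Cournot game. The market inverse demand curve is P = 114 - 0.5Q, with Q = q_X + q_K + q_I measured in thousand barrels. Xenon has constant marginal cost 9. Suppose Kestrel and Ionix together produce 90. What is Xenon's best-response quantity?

60

With rivals' combined output fixed at 90, Xenon's profit is π_X = (114 - (1/2)·90 - (1/2)q_X)q_X - (9q_X) = (69 - (1/2)q_X)q_X - (9q_X).
∂π_X/∂q_X = 60 - q_X = 0, so q_X = 60.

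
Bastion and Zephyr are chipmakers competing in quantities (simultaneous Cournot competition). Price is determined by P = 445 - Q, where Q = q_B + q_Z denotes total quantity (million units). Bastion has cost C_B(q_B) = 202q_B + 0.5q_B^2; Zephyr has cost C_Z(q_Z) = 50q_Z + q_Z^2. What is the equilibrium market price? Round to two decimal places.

Bastion's profit: π_B = (445 - Q)q_B - (202q_B + (1/2)q_B²). Setting ∂π_B/∂q_B = 0: 243 - 3q_B - (q_Z) = 0.
Zephyr's profit: π_Z = (445 - Q)q_Z - (50q_Z + q_Z²). Setting ∂π_Z/∂q_Z = 0: 395 - 4q_Z - (q_B) = 0.
Best responses: q_B = (243 - q_Z)/3, q_Z = (395 - q_B)/4.
Solving the pair: q_B = 577/11, q_Z = 942/11.
Total output Q = 1519/11, so price P = 445 - 1519/11 = 306.9091.

306.91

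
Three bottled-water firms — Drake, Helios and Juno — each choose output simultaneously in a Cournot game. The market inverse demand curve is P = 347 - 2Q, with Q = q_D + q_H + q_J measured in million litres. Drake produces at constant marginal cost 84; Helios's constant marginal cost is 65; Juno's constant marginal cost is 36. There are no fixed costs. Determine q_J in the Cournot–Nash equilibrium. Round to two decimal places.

48.50

Drake's profit: π_D = (347 - 2Q)q_D - (84q_D). Setting ∂π_D/∂q_D = 0: 263 - 4q_D - 2(q_H + q_J) = 0.
Helios's first-order condition: 282 - 4q_H - 2(q_D + q_J) = 0.
Juno's profit: π_J = (347 - 2Q)q_J - (36q_J). Setting ∂π_J/∂q_J = 0: 311 - 4q_J - 2(q_D + q_H) = 0.
Adding the 3 first-order conditions: 856 − 8Q = 0, so Q = 107.
Back-substituting: q_D = (263 − 214)/2 = 49/2, q_H = (282 − 214)/2 = 34, q_J = (311 − 214)/2 = 97/2.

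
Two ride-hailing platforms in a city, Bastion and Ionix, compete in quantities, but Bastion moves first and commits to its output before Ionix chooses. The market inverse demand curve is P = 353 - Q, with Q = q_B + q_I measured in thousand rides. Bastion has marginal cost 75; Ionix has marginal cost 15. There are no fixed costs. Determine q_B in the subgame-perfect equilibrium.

109

The follower Ionix best-responds to any q_B: π_I = (353 - Q)q_I - 15q_I.
Follower FOC: 338 - q_B - 2q_I = 0, so q_I(q_B) = (338 - q_B)/2.
The leader anticipates this reaction. Substituting into P = 353 - Q gives P = 184 - (1/2)q_B, so π_B = (184 - (1/2)q_B)q_B - 75q_B.
Leader FOC: 109 - q_B = 0, so q_B = 109.
Then q_I = (338 - 109)/2 = 229/2.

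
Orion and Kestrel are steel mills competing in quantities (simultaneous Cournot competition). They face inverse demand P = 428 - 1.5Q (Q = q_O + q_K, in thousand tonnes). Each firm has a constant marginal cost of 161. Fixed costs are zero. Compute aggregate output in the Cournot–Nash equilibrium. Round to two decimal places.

A representative firm's profit is π_i = q_i(428 - 1.5Q) - 161q_i.
First-order condition (treating rivals' output as given): 267 - 3q_i - (3/2)q_j = 0.
By symmetry each firm produces the same amount; substituting q_j = q_i yields q_i = 267/(9/2) = 178/3.
Total output Q = 178/3 + 178/3 = 356/3.

118.67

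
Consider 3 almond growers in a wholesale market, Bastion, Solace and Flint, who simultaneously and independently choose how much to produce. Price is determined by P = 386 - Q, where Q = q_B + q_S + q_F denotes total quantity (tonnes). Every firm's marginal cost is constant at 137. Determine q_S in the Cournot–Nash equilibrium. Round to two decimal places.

Each firm earns π_i = (386 - Q)q_i - 137q_i.
First-order condition (treating rivals' output as given): 249 - 2q_i - Σ_{j≠i} q_j = 0.
By symmetry each firm produces the same amount; substituting Σ_{j≠i} q_j = 2q_i yields q_i = 249/4.

62.25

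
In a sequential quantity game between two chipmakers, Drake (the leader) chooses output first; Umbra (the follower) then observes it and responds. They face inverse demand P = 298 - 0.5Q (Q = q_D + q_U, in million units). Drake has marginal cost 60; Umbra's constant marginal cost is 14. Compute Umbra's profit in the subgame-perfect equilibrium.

Solve by backward induction. Given q_D, the follower Umbra maximises π_U = (298 - (1/2)q_D - (1/2)q_U)q_U - 14q_U.
Setting the follower's marginal profit to zero, 284 - (1/2)q_D - q_U = 0, i.e. q_U = (284 - (1/2)q_D).
Drake substitutes q_U(q_D) into its own profit: π_D = q_D(298 - (1/2)q_D - (284 - (1/2)q_D)/2) - 60q_D = (156 - (1/4)q_D)q_D - 60q_D.
Leader FOC: 96 - (1/2)q_D = 0, so q_D = 192.
Then q_U = (284 - (1/2)·192) = 188.
Price P = 298 - (1/2)·380 = 108.
Umbra's profit: (108 - 14)·188 = 17672.

17672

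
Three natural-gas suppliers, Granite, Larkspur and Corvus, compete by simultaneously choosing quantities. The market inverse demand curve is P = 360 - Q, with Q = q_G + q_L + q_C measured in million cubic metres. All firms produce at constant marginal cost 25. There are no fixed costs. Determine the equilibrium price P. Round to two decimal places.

108.75

Each firm earns π_i = (360 - Q)q_i - 25q_i.
First-order condition (treating rivals' output as given): 335 - 2q_i - Σ_{j≠i} q_j = 0.
By symmetry each firm produces the same amount; substituting Σ_{j≠i} q_j = 2q_i yields q_i = 335/4.
Total output Q = 1005/4, so price P = 360 - 1005/4 = 435/4.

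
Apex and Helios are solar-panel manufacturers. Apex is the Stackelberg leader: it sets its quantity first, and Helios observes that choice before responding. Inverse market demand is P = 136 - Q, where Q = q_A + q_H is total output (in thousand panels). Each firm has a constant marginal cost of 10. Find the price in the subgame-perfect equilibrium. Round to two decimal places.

41.50

The follower Helios best-responds to any q_A: π_H = (136 - Q)q_H - 10q_H.
Setting the follower's marginal profit to zero, 126 - q_A - 2q_H = 0, i.e. q_H = (126 - q_A)/2.
The leader anticipates this reaction. Substituting into P = 136 - Q gives P = 73 - (1/2)q_A, so π_A = (73 - (1/2)q_A)q_A - 10q_A.
The leader's first-order condition 63 - q_A = 0 yields q_A = 63.
Then q_H = (126 - 63)/2 = 63/2.
Total output Q = 189/2, so price P = 136 - 189/2 = 83/2.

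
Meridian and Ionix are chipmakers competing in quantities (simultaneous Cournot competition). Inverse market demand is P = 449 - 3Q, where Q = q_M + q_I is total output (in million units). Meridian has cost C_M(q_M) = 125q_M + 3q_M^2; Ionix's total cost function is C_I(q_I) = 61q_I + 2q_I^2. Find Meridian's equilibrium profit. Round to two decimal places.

2098.75

Meridian's profit: π_M = (449 - 3Q)q_M - (125q_M + 3q_M²). Setting ∂π_M/∂q_M = 0: 324 - 12q_M - 3(q_I) = 0.
Ionix's profit: π_I = (449 - 3Q)q_I - (61q_I + 2q_I²). Setting ∂π_I/∂q_I = 0: 388 - 10q_I - 3(q_M) = 0.
So q_M = (324 - 3q_I)/12 and q_I = (388 - 3q_M)/10.
Solving the pair: q_M = 692/37, q_I = 1228/37.
Price P = 449 - 3·(1920/37) = 293.3243.
Meridian's profit: 293.3243·(692/37) - 125·(692/37) - 3(692/37)² = 2098.7465.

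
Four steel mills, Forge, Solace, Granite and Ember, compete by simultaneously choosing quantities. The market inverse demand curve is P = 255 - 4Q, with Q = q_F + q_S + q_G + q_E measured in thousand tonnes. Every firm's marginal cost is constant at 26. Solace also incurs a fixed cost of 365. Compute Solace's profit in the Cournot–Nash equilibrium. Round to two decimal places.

Each firm earns π_i = (255 - 4Q)q_i - 26q_i.
Setting ∂π_i/∂q_i = 0 with rivals' quantities fixed: 229 - 8q_i - 4·Σ_{j≠i} q_j = 0.
By symmetry each firm produces the same amount; substituting Σ_{j≠i} q_j = 3q_i yields q_i = 229/20.
Price P = 255 - 4·(229/5) = 359/5.
Solace's profit: (359/5 - 26)·(229/20) - 365 = 159.4100.

159.41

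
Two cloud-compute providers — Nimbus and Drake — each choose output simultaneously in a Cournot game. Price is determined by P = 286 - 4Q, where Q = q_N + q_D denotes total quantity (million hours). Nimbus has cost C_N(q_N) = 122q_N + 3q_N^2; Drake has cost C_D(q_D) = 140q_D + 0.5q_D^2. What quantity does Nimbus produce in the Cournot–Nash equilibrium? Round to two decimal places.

Nimbus's profit: π_N = (286 - 4Q)q_N - (122q_N + 3q_N²). Setting ∂π_N/∂q_N = 0: 164 - 14q_N - 4(q_D) = 0.
Drake's first-order condition: 146 - 9q_D - 4(q_N) = 0.
Rearranging gives the reaction functions q_N = (164 - 4q_D)/14 and q_D = (146 - 4q_N)/9.
Substituting one into the other gives q_N = 446/55 and q_D = 694/55.

8.11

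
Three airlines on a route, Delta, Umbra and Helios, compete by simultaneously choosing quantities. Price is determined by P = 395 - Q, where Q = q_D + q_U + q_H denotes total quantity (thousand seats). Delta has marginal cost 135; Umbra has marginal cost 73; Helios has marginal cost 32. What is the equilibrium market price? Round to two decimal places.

158.75

Delta's profit: π_D = (395 - Q)q_D - (135q_D). Setting ∂π_D/∂q_D = 0: 260 - 2q_D - (q_U + q_H) = 0.
Umbra's profit: π_U = (395 - Q)q_U - (73q_U). Setting ∂π_U/∂q_U = 0: 322 - 2q_U - (q_D + q_H) = 0.
Helios's first-order condition: 363 - 2q_H - (q_D + q_U) = 0.
Adding the 3 first-order conditions: 945 − 4Q = 0, so Q = 945/4.
Back-substituting: q_D = (260 − 945/4) = 95/4, q_U = (322 − 945/4) = 343/4, q_H = (363 − 945/4) = 507/4.
Total output Q = 945/4, so price P = 395 - 945/4 = 635/4.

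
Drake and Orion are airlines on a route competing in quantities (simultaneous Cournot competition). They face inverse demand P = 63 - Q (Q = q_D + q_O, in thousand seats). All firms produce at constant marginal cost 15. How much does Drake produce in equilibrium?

16

Each firm earns π_i = (63 - Q)q_i - 15q_i.
Setting ∂π_i/∂q_i = 0 with rivals' quantities fixed: 48 - 2q_i - q_j = 0.
With identical firms every q_j equals q_i, so q_j = q_i and 48 = 3q_i, giving q_i = 16.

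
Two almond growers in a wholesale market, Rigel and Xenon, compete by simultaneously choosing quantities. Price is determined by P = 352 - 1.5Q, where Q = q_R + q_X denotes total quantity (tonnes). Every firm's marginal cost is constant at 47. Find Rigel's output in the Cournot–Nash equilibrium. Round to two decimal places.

67.78

A representative firm's profit is π_i = q_i(352 - 1.5Q) - 47q_i.
Setting ∂π_i/∂q_i = 0 with rivals' quantities fixed: 305 - 3q_i - (3/2)q_j = 0.
By symmetry each firm produces the same amount; substituting q_j = q_i yields q_i = 305/(9/2) = 610/9.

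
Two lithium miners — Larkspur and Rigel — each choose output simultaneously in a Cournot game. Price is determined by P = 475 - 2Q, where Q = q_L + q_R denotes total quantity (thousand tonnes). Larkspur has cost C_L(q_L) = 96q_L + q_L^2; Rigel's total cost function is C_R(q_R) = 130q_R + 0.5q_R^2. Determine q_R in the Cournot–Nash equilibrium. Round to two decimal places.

50.46

Larkspur's profit: π_L = (475 - 2Q)q_L - (96q_L + q_L²). Setting ∂π_L/∂q_L = 0: 379 - 6q_L - 2(q_R) = 0.
Rigel's profit: π_R = (475 - 2Q)q_R - (130q_R + (1/2)q_R²). Setting ∂π_R/∂q_R = 0: 345 - 5q_R - 2(q_L) = 0.
So q_L = (379 - 2q_R)/6 and q_R = (345 - 2q_L)/5.
Solving the pair: q_L = 1205/26, q_R = 656/13.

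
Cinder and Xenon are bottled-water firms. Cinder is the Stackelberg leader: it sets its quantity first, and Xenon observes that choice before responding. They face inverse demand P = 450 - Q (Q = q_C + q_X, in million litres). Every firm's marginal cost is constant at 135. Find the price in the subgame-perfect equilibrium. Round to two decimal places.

213.75

The follower Xenon best-responds to any q_C: π_X = (450 - Q)q_X - 135q_X.
∂π_X/∂q_X = 315 - q_C - 2q_X = 0 gives the reaction function q_X = (315 - q_C)/2.
Cinder substitutes q_X(q_C) into its own profit: π_C = q_C(450 - q_C - (315 - q_C)/2) - 135q_C = (585/2 - (1/2)q_C)q_C - 135q_C.
The leader's first-order condition 315/2 - q_C = 0 yields q_C = 315/2.
Then q_X = (315 - 315/2)/2 = 315/4.
Total output Q = 945/4, so price P = 450 - 945/4 = 855/4.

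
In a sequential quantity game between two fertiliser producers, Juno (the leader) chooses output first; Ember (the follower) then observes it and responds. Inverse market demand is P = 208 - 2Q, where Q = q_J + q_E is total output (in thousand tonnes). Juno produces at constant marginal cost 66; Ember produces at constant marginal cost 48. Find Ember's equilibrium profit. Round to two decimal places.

1200.50

Solve by backward induction. Given q_J, the follower Ember maximises π_E = (208 - 2q_J - 2q_E)q_E - 48q_E.
Setting the follower's marginal profit to zero, 160 - 2q_J - 4q_E = 0, i.e. q_E = (160 - 2q_J)/4.
The leader anticipates this reaction. Substituting into P = 208 - 2Q gives P = 128 - q_J, so π_J = (128 - q_J)q_J - 66q_J.
Leader FOC: 62 - 2q_J = 0, so q_J = 31.
Then q_E = (160 - 2·31)/4 = 49/2.
Price P = 208 - 2·(111/2) = 97.
Ember's profit: (97 - 48)·(49/2) = 1200.5000.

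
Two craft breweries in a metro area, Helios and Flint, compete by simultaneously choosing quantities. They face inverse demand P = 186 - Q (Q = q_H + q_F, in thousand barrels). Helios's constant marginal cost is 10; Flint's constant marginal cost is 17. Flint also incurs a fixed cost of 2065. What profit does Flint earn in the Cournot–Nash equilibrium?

Helios's profit: π_H = (186 - Q)q_H - (10q_H). Setting ∂π_H/∂q_H = 0: 176 - 2q_H - (q_F) = 0.
Flint's first-order condition: 169 - 2q_F - (q_H) = 0.
So q_H = (176 - q_F)/2 and q_F = (169 - q_H)/2.
Substituting one into the other gives q_H = 61 and q_F = 54.
Price P = 186 - 115 = 71.
Flint's profit: (71 - 17)·54 - 2065 = 851.

851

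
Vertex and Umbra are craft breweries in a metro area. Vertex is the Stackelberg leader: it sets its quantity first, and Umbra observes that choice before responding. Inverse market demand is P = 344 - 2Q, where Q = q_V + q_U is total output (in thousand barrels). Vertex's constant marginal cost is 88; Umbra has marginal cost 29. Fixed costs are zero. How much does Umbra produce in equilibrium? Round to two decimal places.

54.13

Solve by backward induction. Given q_V, the follower Umbra maximises π_U = (344 - 2q_V - 2q_U)q_U - 29q_U.
∂π_U/∂q_U = 315 - 2q_V - 4q_U = 0 gives the reaction function q_U = (315 - 2q_V)/4.
Vertex substitutes q_U(q_V) into its own profit: π_V = q_V(344 - 2q_V - (315 - 2q_V)/2) - 88q_V = (373/2 - q_V)q_V - 88q_V.
The leader's first-order condition 197/2 - 2q_V = 0 yields q_V = 197/4.
Then q_U = (315 - 2·(197/4))/4 = 433/8.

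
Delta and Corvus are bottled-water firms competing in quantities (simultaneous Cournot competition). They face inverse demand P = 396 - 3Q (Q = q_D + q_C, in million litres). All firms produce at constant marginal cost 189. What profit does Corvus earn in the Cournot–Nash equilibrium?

1587

A representative firm's profit is π_i = q_i(396 - 3Q) - 189q_i.
Setting ∂π_i/∂q_i = 0 with rivals' quantities fixed: 207 - 6q_i - 3q_j = 0.
With identical firms every q_j equals q_i, so q_j = q_i and 207 = 9q_i, giving q_i = 23.
Price P = 396 - 3·46 = 258.
Corvus's profit: (258 - 189)·23 = 1587.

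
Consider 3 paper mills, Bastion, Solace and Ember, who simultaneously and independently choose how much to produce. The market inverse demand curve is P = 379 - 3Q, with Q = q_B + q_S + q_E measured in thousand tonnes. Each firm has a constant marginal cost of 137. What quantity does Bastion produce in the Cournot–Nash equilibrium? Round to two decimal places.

20.17

Each firm earns π_i = (379 - 3Q)q_i - 137q_i.
Setting ∂π_i/∂q_i = 0 with rivals' quantities fixed: 242 - 6q_i - 3·Σ_{j≠i} q_j = 0.
By symmetry each firm produces the same amount; substituting Σ_{j≠i} q_j = 2q_i yields q_i = 242/12 = 121/6.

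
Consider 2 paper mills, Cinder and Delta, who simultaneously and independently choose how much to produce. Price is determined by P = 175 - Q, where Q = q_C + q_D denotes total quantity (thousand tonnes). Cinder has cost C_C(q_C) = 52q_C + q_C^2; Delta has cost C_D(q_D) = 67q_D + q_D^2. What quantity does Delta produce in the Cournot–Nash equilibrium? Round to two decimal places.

Cinder's profit: π_C = (175 - Q)q_C - (52q_C + q_C²). Setting ∂π_C/∂q_C = 0: 123 - 4q_C - (q_D) = 0.
Delta's first-order condition: 108 - 4q_D - (q_C) = 0.
Rearranging gives the reaction functions q_C = (123 - q_D)/4 and q_D = (108 - q_C)/4.
Solving the pair: q_C = 128/5, q_D = 103/5.

20.60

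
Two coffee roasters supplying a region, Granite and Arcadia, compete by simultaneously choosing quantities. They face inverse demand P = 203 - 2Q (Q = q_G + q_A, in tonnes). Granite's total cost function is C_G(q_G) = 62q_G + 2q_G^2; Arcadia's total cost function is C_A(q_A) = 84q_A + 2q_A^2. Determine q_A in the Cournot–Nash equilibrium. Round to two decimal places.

11.17

Granite's profit: π_G = (203 - 2Q)q_G - (62q_G + 2q_G²). Setting ∂π_G/∂q_G = 0: 141 - 8q_G - 2(q_A) = 0.
Arcadia's profit: π_A = (203 - 2Q)q_A - (84q_A + 2q_A²). Setting ∂π_A/∂q_A = 0: 119 - 8q_A - 2(q_G) = 0.
So q_G = (141 - 2q_A)/8 and q_A = (119 - 2q_G)/8.
Substituting one into the other gives q_G = 89/6 and q_A = 67/6.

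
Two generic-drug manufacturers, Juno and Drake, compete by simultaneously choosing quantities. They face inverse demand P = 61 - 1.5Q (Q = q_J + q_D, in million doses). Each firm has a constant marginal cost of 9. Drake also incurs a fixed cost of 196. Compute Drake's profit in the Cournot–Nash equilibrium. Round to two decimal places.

4.30

A representative firm's profit is π_i = q_i(61 - 1.5Q) - 9q_i.
First-order condition (treating rivals' output as given): 52 - 3q_i - (3/2)q_j = 0.
By symmetry each firm produces the same amount; substituting q_j = q_i yields q_i = 52/(9/2) = 104/9.
Price P = 61 - (3/2)·(208/9) = 79/3.
Drake's profit: (79/3 - 9)·(104/9) - 196 = 116/27.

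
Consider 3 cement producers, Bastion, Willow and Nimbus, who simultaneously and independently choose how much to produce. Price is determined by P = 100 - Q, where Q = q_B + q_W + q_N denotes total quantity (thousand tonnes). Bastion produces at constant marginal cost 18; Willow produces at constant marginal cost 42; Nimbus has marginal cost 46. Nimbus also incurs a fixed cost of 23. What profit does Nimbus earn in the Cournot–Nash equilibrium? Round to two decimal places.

Bastion's profit: π_B = (100 - Q)q_B - (18q_B). Setting ∂π_B/∂q_B = 0: 82 - 2q_B - (q_W + q_N) = 0.
Willow's profit: π_W = (100 - Q)q_W - (42q_W). Setting ∂π_W/∂q_W = 0: 58 - 2q_W - (q_B + q_N) = 0.
Nimbus's first-order condition: 54 - 2q_N - (q_B + q_W) = 0.
Adding the 3 conditions: 194 − 2Q − 2Q = 0, i.e. Q = 97/2.
Back-substituting: q_B = (82 − 97/2) = 67/2, q_W = (58 − 97/2) = 19/2, q_N = (54 − 97/2) = 11/2.
Price P = 100 - 97/2 = 103/2.
Nimbus's profit: (103/2 - 46)·(11/2) - 23 = 29/4.

7.25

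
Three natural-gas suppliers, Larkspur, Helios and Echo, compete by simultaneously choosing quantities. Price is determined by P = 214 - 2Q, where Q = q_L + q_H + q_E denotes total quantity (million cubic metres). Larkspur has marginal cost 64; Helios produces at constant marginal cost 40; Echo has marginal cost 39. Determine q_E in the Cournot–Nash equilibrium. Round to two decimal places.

Larkspur's profit: π_L = (214 - 2Q)q_L - (64q_L). Setting ∂π_L/∂q_L = 0: 150 - 4q_L - 2(q_H + q_E) = 0.
Helios's profit: π_H = (214 - 2Q)q_H - (40q_H). Setting ∂π_H/∂q_H = 0: 174 - 4q_H - 2(q_L + q_E) = 0.
Echo's profit: π_E = (214 - 2Q)q_E - (39q_E). Setting ∂π_E/∂q_E = 0: 175 - 4q_E - 2(q_L + q_H) = 0.
Adding the 3 first-order conditions: 499 − 8Q = 0, so Q = 499/8.
Back-substituting: q_L = (150 − 499/4)/2 = 101/8, q_H = (174 − 499/4)/2 = 197/8, q_E = (175 − 499/4)/2 = 201/8.

25.13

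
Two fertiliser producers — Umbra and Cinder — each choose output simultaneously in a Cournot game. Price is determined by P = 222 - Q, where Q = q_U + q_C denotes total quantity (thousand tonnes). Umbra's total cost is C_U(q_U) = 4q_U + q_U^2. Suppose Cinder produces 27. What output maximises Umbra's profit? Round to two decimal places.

47.75

With the rival's output fixed at 27, Umbra's profit is π_U = (222 - 27 - q_U)q_U - (4q_U + q_U²) = (195 - q_U)q_U - (4q_U + q_U²).
∂π_U/∂q_U = 191 - 4q_U = 0, so q_U = 191/4.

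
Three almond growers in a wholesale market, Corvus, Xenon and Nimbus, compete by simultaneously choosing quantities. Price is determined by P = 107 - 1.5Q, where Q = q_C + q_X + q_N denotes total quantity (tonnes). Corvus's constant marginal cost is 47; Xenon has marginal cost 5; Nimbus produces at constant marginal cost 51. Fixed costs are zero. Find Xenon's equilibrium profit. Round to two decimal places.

Corvus's profit: π_C = (107 - 1.5Q)q_C - (47q_C). Setting ∂π_C/∂q_C = 0: 60 - 3q_C - (3/2)(q_X + q_N) = 0.
Xenon's first-order condition: 102 - 3q_X - (3/2)(q_C + q_N) = 0.
Nimbus's first-order condition: 56 - 3q_N - (3/2)(q_C + q_X) = 0.
Summing all 3 equations gives 218 − 6Q = 0, hence Q = 109/3.
Back-substituting: q_C = (60 − 109/2)/(3/2) = 11/3, q_X = (102 − 109/2)/(3/2) = 95/3, q_N = (56 − 109/2)/(3/2) = 1.
Price P = 107 - (3/2)·(109/3) = 105/2.
Xenon's profit: (105/2 - 5)·(95/3) = 1504.1667.

1504.17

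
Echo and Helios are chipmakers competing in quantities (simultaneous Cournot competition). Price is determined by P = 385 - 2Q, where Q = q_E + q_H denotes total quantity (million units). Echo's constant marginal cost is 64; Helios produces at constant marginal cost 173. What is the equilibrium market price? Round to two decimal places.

207.33

Echo's profit: π_E = (385 - 2Q)q_E - (64q_E). Setting ∂π_E/∂q_E = 0: 321 - 4q_E - 2(q_H) = 0.
Helios's profit: π_H = (385 - 2Q)q_H - (173q_H). Setting ∂π_H/∂q_H = 0: 212 - 4q_H - 2(q_E) = 0.
Rearranging gives the reaction functions q_E = (321 - 2q_H)/4 and q_H = (212 - 2q_E)/4.
Solving the pair: q_E = 215/3, q_H = 103/6.
Total output Q = 533/6, so price P = 385 - 2·(533/6) = 622/3.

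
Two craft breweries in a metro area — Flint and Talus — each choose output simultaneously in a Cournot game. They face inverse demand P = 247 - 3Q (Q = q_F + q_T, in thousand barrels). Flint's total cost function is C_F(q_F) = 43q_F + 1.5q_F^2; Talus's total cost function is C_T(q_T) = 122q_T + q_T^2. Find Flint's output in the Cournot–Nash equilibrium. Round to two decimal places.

19.95

Flint's profit: π_F = (247 - 3Q)q_F - (43q_F + (3/2)q_F²). Setting ∂π_F/∂q_F = 0: 204 - 9q_F - 3(q_T) = 0.
Talus's first-order condition: 125 - 8q_T - 3(q_F) = 0.
Rearranging gives the reaction functions q_F = (204 - 3q_T)/9 and q_T = (125 - 3q_F)/8.
Solving the pair: q_F = 419/21, q_T = 57/7.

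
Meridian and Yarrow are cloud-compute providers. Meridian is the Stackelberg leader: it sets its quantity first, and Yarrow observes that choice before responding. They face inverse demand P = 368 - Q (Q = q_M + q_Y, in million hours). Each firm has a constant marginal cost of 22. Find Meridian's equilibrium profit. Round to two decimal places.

14964.50

The follower Yarrow best-responds to any q_M: π_Y = (368 - Q)q_Y - 22q_Y.
∂π_Y/∂q_Y = 346 - q_M - 2q_Y = 0 gives the reaction function q_Y = (346 - q_M)/2.
Meridian substitutes q_Y(q_M) into its own profit: π_M = q_M(368 - q_M - (346 - q_M)/2) - 22q_M = (195 - (1/2)q_M)q_M - 22q_M.
Maximising: ∂π_M/∂q_M = 173 - q_M = 0, giving q_M = 173.
Then q_Y = (346 - 173)/2 = 173/2.
Price P = 368 - 519/2 = 217/2.
Meridian's profit: (217/2 - 22)·173 = 14964.5000.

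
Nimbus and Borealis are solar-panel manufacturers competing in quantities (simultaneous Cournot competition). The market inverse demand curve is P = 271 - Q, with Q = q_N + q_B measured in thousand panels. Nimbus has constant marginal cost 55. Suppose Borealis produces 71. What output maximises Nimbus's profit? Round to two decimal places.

With the rival's output fixed at 71, Nimbus's profit is π_N = (271 - 71 - q_N)q_N - (55q_N) = (200 - q_N)q_N - (55q_N).
∂π_N/∂q_N = 145 - 2q_N = 0, so q_N = 145/2.

72.50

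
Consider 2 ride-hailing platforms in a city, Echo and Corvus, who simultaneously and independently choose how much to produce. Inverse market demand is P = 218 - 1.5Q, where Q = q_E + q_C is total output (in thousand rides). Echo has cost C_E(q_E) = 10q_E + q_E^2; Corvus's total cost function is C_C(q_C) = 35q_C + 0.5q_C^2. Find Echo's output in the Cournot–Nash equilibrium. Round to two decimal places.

31.41

Echo's profit: π_E = (218 - 1.5Q)q_E - (10q_E + q_E²). Setting ∂π_E/∂q_E = 0: 208 - 5q_E - (3/2)(q_C) = 0.
Corvus's profit: π_C = (218 - 1.5Q)q_C - (35q_C + (1/2)q_C²). Setting ∂π_C/∂q_C = 0: 183 - 4q_C - (3/2)(q_E) = 0.
Best responses: q_E = (208 - (3/2)q_C)/5, q_C = (183 - (3/2)q_E)/4.
Solving the pair: q_E = 31.4085, q_C = 33.9718.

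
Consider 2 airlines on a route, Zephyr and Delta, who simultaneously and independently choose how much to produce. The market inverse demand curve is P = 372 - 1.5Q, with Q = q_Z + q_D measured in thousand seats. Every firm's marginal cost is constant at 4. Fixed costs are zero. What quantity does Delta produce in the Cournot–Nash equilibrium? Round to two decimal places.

81.78

A representative firm's profit is π_i = q_i(372 - 1.5Q) - 4q_i.
Setting ∂π_i/∂q_i = 0 with rivals' quantities fixed: 368 - 3q_i - (3/2)q_j = 0.
With identical firms every q_j equals q_i, so q_j = q_i and 368 = (9/2)q_i, giving q_i = 736/9.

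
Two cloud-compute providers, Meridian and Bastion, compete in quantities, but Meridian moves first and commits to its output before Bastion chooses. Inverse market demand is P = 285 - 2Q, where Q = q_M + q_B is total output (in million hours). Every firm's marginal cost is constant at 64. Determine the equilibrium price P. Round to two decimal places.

119.25

The follower Bastion best-responds to any q_M: π_B = (285 - 2Q)q_B - 64q_B.
∂π_B/∂q_B = 221 - 2q_M - 4q_B = 0 gives the reaction function q_B = (221 - 2q_M)/4.
The leader anticipates this reaction. Substituting into P = 285 - 2Q gives P = 349/2 - q_M, so π_M = (349/2 - q_M)q_M - 64q_M.
Maximising: ∂π_M/∂q_M = 221/2 - 2q_M = 0, giving q_M = 221/4.
Then q_B = (221 - 2·(221/4))/4 = 221/8.
Total output Q = 663/8, so price P = 285 - 2·(663/8) = 477/4.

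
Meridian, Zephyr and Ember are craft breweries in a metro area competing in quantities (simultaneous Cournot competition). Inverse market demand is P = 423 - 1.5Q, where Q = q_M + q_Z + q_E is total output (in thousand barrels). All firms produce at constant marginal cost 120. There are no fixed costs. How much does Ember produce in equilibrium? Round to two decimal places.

Each firm earns π_i = (423 - 1.5Q)q_i - 120q_i.
First-order condition (treating rivals' output as given): 303 - 3q_i - (3/2)·Σ_{j≠i} q_j = 0.
By symmetry each firm produces the same amount; substituting Σ_{j≠i} q_j = 2q_i yields q_i = 303/6 = 101/2.

50.50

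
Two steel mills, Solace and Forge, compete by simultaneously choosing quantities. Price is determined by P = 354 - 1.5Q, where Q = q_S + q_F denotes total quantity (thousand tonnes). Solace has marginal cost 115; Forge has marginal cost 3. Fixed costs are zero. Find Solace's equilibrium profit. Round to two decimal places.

1194.74

Solace's profit: π_S = (354 - 1.5Q)q_S - (115q_S). Setting ∂π_S/∂q_S = 0: 239 - 3q_S - (3/2)(q_F) = 0.
Forge's profit: π_F = (354 - 1.5Q)q_F - (3q_F). Setting ∂π_F/∂q_F = 0: 351 - 3q_F - (3/2)(q_S) = 0.
So q_S = (239 - (3/2)q_F)/3 and q_F = (351 - (3/2)q_S)/3.
Solving the pair: q_S = 254/9, q_F = 926/9.
Price P = 354 - (3/2)·(1180/9) = 472/3.
Solace's profit: (472/3 - 115)·(254/9) = 1194.7407.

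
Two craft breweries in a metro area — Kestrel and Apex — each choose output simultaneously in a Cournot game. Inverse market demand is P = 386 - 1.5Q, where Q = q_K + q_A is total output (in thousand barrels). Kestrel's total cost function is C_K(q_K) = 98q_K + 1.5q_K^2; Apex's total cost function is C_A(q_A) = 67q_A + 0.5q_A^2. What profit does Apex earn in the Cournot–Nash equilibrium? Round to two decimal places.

9285.56

Kestrel's profit: π_K = (386 - 1.5Q)q_K - (98q_K + (3/2)q_K²). Setting ∂π_K/∂q_K = 0: 288 - 6q_K - (3/2)(q_A) = 0.
Apex's profit: π_A = (386 - 1.5Q)q_A - (67q_A + (1/2)q_A²). Setting ∂π_A/∂q_A = 0: 319 - 4q_A - (3/2)(q_K) = 0.
Rearranging gives the reaction functions q_K = (288 - (3/2)q_A)/6 and q_A = (319 - (3/2)q_K)/4.
Substituting one into the other gives q_K = 898/29 and q_A = 1976/29.
Price P = 386 - (3/2)·99.1034 = 237.3448.
Apex's profit: 237.3448·(1976/29) - 67·(1976/29) - (1/2)(1976/29)² = 9285.5553.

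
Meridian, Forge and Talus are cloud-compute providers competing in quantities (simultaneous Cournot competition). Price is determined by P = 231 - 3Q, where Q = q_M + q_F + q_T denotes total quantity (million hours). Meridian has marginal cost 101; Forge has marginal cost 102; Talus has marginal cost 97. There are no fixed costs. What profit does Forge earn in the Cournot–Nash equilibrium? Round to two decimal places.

Meridian's profit: π_M = (231 - 3Q)q_M - (101q_M). Setting ∂π_M/∂q_M = 0: 130 - 6q_M - 3(q_F + q_T) = 0.
Forge's profit: π_F = (231 - 3Q)q_F - (102q_F). Setting ∂π_F/∂q_F = 0: 129 - 6q_F - 3(q_M + q_T) = 0.
Talus's profit: π_T = (231 - 3Q)q_T - (97q_T). Setting ∂π_T/∂q_T = 0: 134 - 6q_T - 3(q_M + q_F) = 0.
Adding the 3 conditions: 393 − 6Q − 6Q = 0, i.e. Q = 131/4.
Back-substituting: q_M = (130 − 393/4)/3 = 127/12, q_F = (129 − 393/4)/3 = 41/4, q_T = (134 − 393/4)/3 = 143/12.
Price P = 231 - 3·(131/4) = 531/4.
Forge's profit: (531/4 - 102)·(41/4) = 315.1875.

315.19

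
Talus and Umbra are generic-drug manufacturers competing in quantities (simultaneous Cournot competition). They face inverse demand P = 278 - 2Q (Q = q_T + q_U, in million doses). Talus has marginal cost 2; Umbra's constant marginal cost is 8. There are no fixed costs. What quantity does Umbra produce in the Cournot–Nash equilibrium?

Talus's profit: π_T = (278 - 2Q)q_T - (2q_T). Setting ∂π_T/∂q_T = 0: 276 - 4q_T - 2(q_U) = 0.
Umbra's profit: π_U = (278 - 2Q)q_U - (8q_U). Setting ∂π_U/∂q_U = 0: 270 - 4q_U - 2(q_T) = 0.
Rearranging gives the reaction functions q_T = (276 - 2q_U)/4 and q_U = (270 - 2q_T)/4.
Solving the pair: q_T = 47, q_U = 44.

44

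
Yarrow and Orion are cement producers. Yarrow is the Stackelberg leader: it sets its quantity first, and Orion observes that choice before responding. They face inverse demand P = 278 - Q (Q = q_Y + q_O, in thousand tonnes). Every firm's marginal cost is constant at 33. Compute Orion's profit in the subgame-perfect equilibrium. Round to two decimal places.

The follower Orion best-responds to any q_Y: π_O = (278 - Q)q_O - 33q_O.
∂π_O/∂q_O = 245 - q_Y - 2q_O = 0 gives the reaction function q_O = (245 - q_Y)/2.
Yarrow substitutes q_O(q_Y) into its own profit: π_Y = q_Y(278 - q_Y - (245 - q_Y)/2) - 33q_Y = (311/2 - (1/2)q_Y)q_Y - 33q_Y.
Maximising: ∂π_Y/∂q_Y = 245/2 - q_Y = 0, giving q_Y = 245/2.
Then q_O = (245 - 245/2)/2 = 245/4.
Price P = 278 - 735/4 = 377/4.
Orion's profit: (377/4 - 33)·(245/4) = 3751.5625.

3751.56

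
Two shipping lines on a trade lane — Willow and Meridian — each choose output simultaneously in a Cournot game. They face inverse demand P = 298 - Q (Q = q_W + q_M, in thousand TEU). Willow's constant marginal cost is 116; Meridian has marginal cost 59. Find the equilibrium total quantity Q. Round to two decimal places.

Willow's profit: π_W = (298 - Q)q_W - (116q_W). Setting ∂π_W/∂q_W = 0: 182 - 2q_W - (q_M) = 0.
Meridian's first-order condition: 239 - 2q_M - (q_W) = 0.
Best responses: q_W = (182 - q_M)/2, q_M = (239 - q_W)/2.
Solving the pair: q_W = 125/3, q_M = 296/3.
Total output Q = 125/3 + 296/3 = 421/3.

140.33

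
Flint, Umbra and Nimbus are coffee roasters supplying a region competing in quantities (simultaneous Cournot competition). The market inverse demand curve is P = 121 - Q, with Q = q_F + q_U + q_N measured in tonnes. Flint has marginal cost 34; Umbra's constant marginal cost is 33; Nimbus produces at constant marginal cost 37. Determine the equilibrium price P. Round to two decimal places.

56.25

Flint's profit: π_F = (121 - Q)q_F - (34q_F). Setting ∂π_F/∂q_F = 0: 87 - 2q_F - (q_U + q_N) = 0.
Umbra's first-order condition: 88 - 2q_U - (q_F + q_N) = 0.
Nimbus's first-order condition: 84 - 2q_N - (q_F + q_U) = 0.
Adding the 3 first-order conditions: 259 − 4Q = 0, so Q = 259/4.
Back-substituting: q_F = (87 − 259/4) = 89/4, q_U = (88 − 259/4) = 93/4, q_N = (84 − 259/4) = 77/4.
Total output Q = 259/4, so price P = 121 - 259/4 = 225/4.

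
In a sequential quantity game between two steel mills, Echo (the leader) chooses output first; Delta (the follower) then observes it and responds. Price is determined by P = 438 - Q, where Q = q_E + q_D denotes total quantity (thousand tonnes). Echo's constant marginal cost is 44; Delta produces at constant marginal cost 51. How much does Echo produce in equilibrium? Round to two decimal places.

The follower Delta best-responds to any q_E: π_D = (438 - Q)q_D - 51q_D.
Follower FOC: 387 - q_E - 2q_D = 0, so q_D(q_E) = (387 - q_E)/2.
Echo substitutes q_D(q_E) into its own profit: π_E = q_E(438 - q_E - (387 - q_E)/2) - 44q_E = (489/2 - (1/2)q_E)q_E - 44q_E.
The leader's first-order condition 401/2 - q_E = 0 yields q_E = 401/2.
Then q_D = (387 - 401/2)/2 = 373/4.

200.50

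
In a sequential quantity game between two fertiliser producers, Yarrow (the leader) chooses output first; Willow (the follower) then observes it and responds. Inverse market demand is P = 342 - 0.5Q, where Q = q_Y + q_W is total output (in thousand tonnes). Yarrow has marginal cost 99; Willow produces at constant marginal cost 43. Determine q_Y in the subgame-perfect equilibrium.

The follower Willow best-responds to any q_Y: π_W = (342 - 0.5Q)q_W - 43q_W.
Follower FOC: 299 - (1/2)q_Y - q_W = 0, so q_W(q_Y) = (299 - (1/2)q_Y).
Yarrow substitutes q_W(q_Y) into its own profit: π_Y = q_Y(342 - (1/2)q_Y - (299 - (1/2)q_Y)/2) - 99q_Y = (385/2 - (1/4)q_Y)q_Y - 99q_Y.
Maximising: ∂π_Y/∂q_Y = 187/2 - (1/2)q_Y = 0, giving q_Y = 187.
Then q_W = (299 - (1/2)·187) = 411/2.

187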